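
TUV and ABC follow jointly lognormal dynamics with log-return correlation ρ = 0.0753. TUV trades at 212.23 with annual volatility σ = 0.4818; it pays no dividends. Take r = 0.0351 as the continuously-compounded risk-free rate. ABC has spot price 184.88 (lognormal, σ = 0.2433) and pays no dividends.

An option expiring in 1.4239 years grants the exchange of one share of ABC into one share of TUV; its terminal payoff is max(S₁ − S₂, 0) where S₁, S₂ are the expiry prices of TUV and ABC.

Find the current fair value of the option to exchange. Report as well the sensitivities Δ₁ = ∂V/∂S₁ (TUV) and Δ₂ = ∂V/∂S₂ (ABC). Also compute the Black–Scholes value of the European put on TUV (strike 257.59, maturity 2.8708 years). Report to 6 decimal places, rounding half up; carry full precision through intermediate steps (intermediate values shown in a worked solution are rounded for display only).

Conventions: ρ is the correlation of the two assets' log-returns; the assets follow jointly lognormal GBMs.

exchange price = 63.474734
Δ1 = 0.703029
Δ2 = -0.463701
price(TUV put K=257.59) = 81.285057

σ_eff = √(σ₁² + σ₂² − 2ρσ₁σ₂) = √(0.4818² + 0.2433² − 2·0.0753·0.4818·0.2433) = 0.523137
d₁ = (ln(S₁/S₂) + (q₂ − q₁ + σ_eff²/2)T) / (σ_eff√T) = (ln(212.23/184.88) + (0.0 − 0.0 + 0.136836)·1.4239) / 0.624245 = 0.533131
d₂ = d₁ − σ_eff√T = 0.533131 − 0.624245 = -0.091114
N(d₁) = 0.703029,  N(d₂) = 0.463701
V = S₁·e^{−q₁T}·N(d₁) − S₂·e^{−q₂T}·N(d₂) = 149.203774 − 85.729039 = 63.474734
Δ₁ = e^{−q₁T}·N(d₁) = 0.703029;  Δ₂ = −e^{−q₂T}·N(d₂) = -0.463701
[vanilla: TUV put K=257.59]
σ√T = 0.4818·√2.8708 = 0.816335
d₁ = (ln(S/K) + (r+σ²/2)T) / (σ√T) = (ln(212.23/257.59) + (0.0351+0.4818²/2)·2.8708) / 0.816335 = (-0.193699 + 0.433966) / 0.816335 = 0.294325
d₂ = d₁ − σ√T = 0.294325 − 0.816335 = -0.522010
e^{−rT} = 0.904145
N(−d₁) = 0.384255,  N(−d₂) = 0.699168
price = K·e^{−rT}·N(−d₂) − S·N(−d₁) = 162.835453 − 81.550396 = 81.285057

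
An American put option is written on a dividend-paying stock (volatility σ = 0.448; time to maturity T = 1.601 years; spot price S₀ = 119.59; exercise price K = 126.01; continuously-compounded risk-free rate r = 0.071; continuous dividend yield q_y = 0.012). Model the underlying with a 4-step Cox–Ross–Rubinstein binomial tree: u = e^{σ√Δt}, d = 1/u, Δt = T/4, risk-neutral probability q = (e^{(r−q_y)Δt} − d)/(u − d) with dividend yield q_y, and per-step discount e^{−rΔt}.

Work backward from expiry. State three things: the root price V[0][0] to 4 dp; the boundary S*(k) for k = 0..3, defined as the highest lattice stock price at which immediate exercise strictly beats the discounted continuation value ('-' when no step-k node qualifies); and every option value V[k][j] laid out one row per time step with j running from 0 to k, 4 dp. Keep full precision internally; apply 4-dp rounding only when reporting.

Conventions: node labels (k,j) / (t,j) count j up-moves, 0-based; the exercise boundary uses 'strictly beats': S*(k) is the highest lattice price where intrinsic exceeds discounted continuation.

price = 25.1288
boundary = - - 67.8441 90.0748
tree:
25.1288
39.0473 11.0466
58.1659 19.9811 1.6960
74.9101 35.9352 3.2997 0.0000
87.5217 58.1659 6.4200 0.0000 0.0000

Δt=0.40025, u=1.32767, d=0.75320, q=0.47121, disc=e^(-rΔt)=0.97198
k=4 terminal: V=max(K-S,0) → 87.5217 58.1659 6.4200 0.0000 0.0000
k=3: j=0 S=51.0999 intr=74.9101 cont=71.6244 V=74.9101[EX]; j=1 S=90.0748 intr=35.9352 cont=32.8363 V=35.9352[EX]; j=2 S=158.7765 intr=0.0000 cont=3.2997 V=3.2997[hold]; j=3 S=279.8784 intr=0.0000 cont=0.0000 V=0.0000[hold]  S*(3)=90.0748
k=2: j=0 S=67.8441 intr=58.1659 cont=54.9605 V=58.1659[EX]; j=1 S=119.5900 intr=6.4200 cont=19.9811 V=19.9811[hold]; j=2 S=210.8035 intr=0.0000 cont=1.6960 V=1.6960[hold]  S*(2)=67.8441
k=1: j=0 S=90.0748 intr=35.9352 cont=39.0473 V=39.0473[hold]; j=1 S=158.7765 intr=0.0000 cont=11.0466 V=11.0466[hold]  S*(1)=-
k=0: j=0 S=119.5900 intr=6.4200 cont=25.1288 V=25.1288[hold]  S*(0)=-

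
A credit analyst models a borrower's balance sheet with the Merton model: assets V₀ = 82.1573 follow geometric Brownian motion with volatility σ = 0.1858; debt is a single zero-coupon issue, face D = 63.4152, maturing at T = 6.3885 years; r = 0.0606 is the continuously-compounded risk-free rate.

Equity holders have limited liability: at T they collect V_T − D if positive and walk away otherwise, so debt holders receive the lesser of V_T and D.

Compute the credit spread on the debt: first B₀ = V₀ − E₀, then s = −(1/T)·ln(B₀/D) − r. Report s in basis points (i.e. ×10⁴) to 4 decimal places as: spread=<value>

With assets at 82.1573 and a single debt payment of 63.4152 at 6.3885 years:
d₁ = [ln(V₀/D) + (r + σ²/2)T] / (σ√T)
   = [ln(82.1573/63.4152) + (0.0606 + 0.5·0.1858²)·6.3885] / (0.1858·√6.3885)
   = [0.258932 + 0.497414] / 0.469618 = 1.610554
d₂ = d₁ − σ√T = 1.610554 − 0.469618 = 1.140936
N(d₁) = 0.946362,  N(d₂) = 0.873052,  e^(−rT) = 0.678994
E₀ = V₀·N(d₁) − D·e^(−rT)·N(d₂)
   = 82.1573·0.946362 − 63.4152·0.678994·0.873052 = 40.158183
B₀ = V₀ − E₀ = 82.1573 − 40.158183 = 41.999117
spread = −(1/T)·ln(B₀/D) − r = −(1/6.3885)·ln(41.999117/63.4152) − 0.0606 = 0.00389949
in basis points: 0.00389949 × 10⁴ = 38.9949 bp

spread=38.9949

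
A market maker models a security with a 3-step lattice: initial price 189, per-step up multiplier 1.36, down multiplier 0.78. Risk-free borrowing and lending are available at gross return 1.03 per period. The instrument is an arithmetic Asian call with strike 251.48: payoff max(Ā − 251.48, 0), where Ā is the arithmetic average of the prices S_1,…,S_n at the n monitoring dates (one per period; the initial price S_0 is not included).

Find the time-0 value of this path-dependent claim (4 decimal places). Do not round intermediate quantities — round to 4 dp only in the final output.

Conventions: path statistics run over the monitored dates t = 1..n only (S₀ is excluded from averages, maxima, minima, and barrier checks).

price = 12.0285

Under the martingale measure an up-move has probability p* = 0.4310; value the claim as the probability-weighted average of per-path payoffs, discounted 3 periods at R = 1.03.
Enumerate all 2^3 = 8 price paths (U = up ×1.36, D = down ×0.78); each path with k up-moves has probability p*^k·(1−p*)^(3−k).
DDD: Ā=117.3660, payoff=0.0000, prob=0.184187
UDD: Ā=204.6381, payoff=0.0000, prob=0.139535
DUD: Ā=168.0981, payoff=0.0000, prob=0.139535
UUD: Ā=293.0941, payoff=41.6141, prob=0.105709
DDU: Ā=139.5969, payoff=0.0000, prob=0.139535
UDU: Ā=243.3997, payoff=0.0000, prob=0.105709
DUU: Ā=206.8597, payoff=0.0000, prob=0.105709
UUU: Ā=360.6785, payoff=109.1985, prob=0.080082
Price = Σ prob·payoff / R^3 = 13.143829 / 1.092727 = 12.0285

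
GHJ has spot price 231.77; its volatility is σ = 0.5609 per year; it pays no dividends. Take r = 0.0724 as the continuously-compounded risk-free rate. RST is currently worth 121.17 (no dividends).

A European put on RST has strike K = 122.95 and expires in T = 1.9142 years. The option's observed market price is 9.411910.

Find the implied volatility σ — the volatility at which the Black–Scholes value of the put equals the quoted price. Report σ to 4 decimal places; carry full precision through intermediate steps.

At σ = 0.2470 the Black–Scholes value reproduces the quote:
σ√T = 0.247·√1.9142 = 0.341736
d₁ = (ln(S/K) + (r+σ²/2)T) / (σ√T) = (ln(121.17/122.95) + (0.0724+0.247²/2)·1.9142) / 0.341736 = (-0.014583 + 0.196980) / 0.341736 = 0.533735
d₂ = d₁ − σ√T = 0.533735 − 0.341736 = 0.191999
e^{−rT} = 0.870587
N(−d₁) = 0.296762,  N(−d₂) = 0.423871
V = K·e^{−rT}·N(−d₂) − S·N(−d₁) = 45.370599 − 35.958689 = 9.411910 (the quoted price), and the Black–Scholes price is strictly increasing in σ, so σ is unique

sigma = 0.2470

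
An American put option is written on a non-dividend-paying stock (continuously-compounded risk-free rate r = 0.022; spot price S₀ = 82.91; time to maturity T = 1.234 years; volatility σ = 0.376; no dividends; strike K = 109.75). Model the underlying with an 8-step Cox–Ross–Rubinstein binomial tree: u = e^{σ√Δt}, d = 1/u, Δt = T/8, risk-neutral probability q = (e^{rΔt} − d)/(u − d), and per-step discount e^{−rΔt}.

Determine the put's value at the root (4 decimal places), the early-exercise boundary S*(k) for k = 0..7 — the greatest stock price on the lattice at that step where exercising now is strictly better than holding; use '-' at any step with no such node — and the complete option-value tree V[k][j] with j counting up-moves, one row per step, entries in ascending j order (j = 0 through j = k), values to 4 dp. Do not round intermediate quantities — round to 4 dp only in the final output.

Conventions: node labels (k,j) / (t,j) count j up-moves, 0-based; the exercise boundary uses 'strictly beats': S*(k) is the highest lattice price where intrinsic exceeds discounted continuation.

price = 30.9173
boundary = - - 61.7078 53.2361 61.7078 71.5276 82.9100 71.5276
tree:
30.9173
39.1821 21.9898
48.0422 29.6548 13.6625
56.5139 38.5446 20.0265 6.7157
63.8225 48.0422 28.3072 11.0034 2.0174
70.1277 56.5139 38.2224 17.5341 3.8529 0.0000
75.5673 63.8225 48.0422 26.8400 7.3585 0.0000 0.0000
80.2601 70.1277 56.5139 38.2224 14.0535 0.0000 0.0000 0.0000
84.3087 75.5673 63.8225 48.0422 26.8400 0.0000 0.0000 0.0000 0.0000

Δt=0.15425  u=1.15913  d=0.86271  q=0.47462  discount=0.99661
step 8 (expiry): payoffs max(K−S,0) = 84.3087 75.5673 63.8225 48.0422 26.8400 0.0000 0.0000 0.0000 0.0000
step 7: (k=7,j=0): S=29.4899, K−S=80.2601, hold=79.8883 ⇒ V=80.2601 exercise | (k=7,j=1): S=39.6223, K−S=70.1277, hold=69.7559 ⇒ V=70.1277 exercise | (k=7,j=2): S=53.2361, K−S=56.5139, hold=56.1421 ⇒ V=56.5139 exercise | (k=7,j=3): S=71.5276, K−S=38.2224, hold=37.8506 ⇒ V=38.2224 exercise | (k=7,j=4): S=96.1038, K−S=13.6462, hold=14.0535 ⇒ V=14.0535 continue | (k=7,j=5): S=129.1241, K−S=0.0000, hold=0.0000 ⇒ V=0.0000 continue | (k=7,j=6): S=173.4899, K−S=0.0000, hold=0.0000 ⇒ V=0.0000 continue | (k=7,j=7): S=233.0994, K−S=0.0000, hold=0.0000 ⇒ V=0.0000 continue  boundary S*=71.5276
step 6: (k=6,j=0): S=34.1827, K−S=75.5673, hold=75.1955 ⇒ V=75.5673 exercise | (k=6,j=1): S=45.9275, K−S=63.8225, hold=63.4507 ⇒ V=63.8225 exercise | (k=6,j=2): S=61.7078, K−S=48.0422, hold=47.6704 ⇒ V=48.0422 exercise | (k=6,j=3): S=82.9100, K−S=26.8400, hold=26.6608 ⇒ V=26.8400 exercise | (k=6,j=4): S=111.3971, K−S=0.0000, hold=7.3585 ⇒ V=7.3585 continue | (k=6,j=5): S=149.6721, K−S=0.0000, hold=0.0000 ⇒ V=0.0000 continue | (k=6,j=6): S=201.0980, K−S=0.0000, hold=0.0000 ⇒ V=0.0000 continue  boundary S*=82.9100
step 5: (k=5,j=0): S=39.6223, K−S=70.1277, hold=69.7559 ⇒ V=70.1277 exercise | (k=5,j=1): S=53.2361, K−S=56.5139, hold=56.1421 ⇒ V=56.5139 exercise | (k=5,j=2): S=71.5276, K−S=38.2224, hold=37.8506 ⇒ V=38.2224 exercise | (k=5,j=3): S=96.1038, K−S=13.6462, hold=17.5341 ⇒ V=17.5341 continue | (k=5,j=4): S=129.1241, K−S=0.0000, hold=3.8529 ⇒ V=3.8529 continue | (k=5,j=5): S=173.4899, K−S=0.0000, hold=0.0000 ⇒ V=0.0000 continue  boundary S*=71.5276
step 4: (k=4,j=0): S=45.9275, K−S=63.8225, hold=63.4507 ⇒ V=63.8225 exercise | (k=4,j=1): S=61.7078, K−S=48.0422, hold=47.6704 ⇒ V=48.0422 exercise | (k=4,j=2): S=82.9100, K−S=26.8400, hold=28.3072 ⇒ V=28.3072 continue | (k=4,j=3): S=111.3971, K−S=0.0000, hold=11.0034 ⇒ V=11.0034 continue | (k=4,j=4): S=149.6721, K−S=0.0000, hold=2.0174 ⇒ V=2.0174 continue  boundary S*=61.7078
step 3: (k=3,j=0): S=53.2361, K−S=56.5139, hold=56.1421 ⇒ V=56.5139 exercise | (k=3,j=1): S=71.5276, K−S=38.2224, hold=38.5446 ⇒ V=38.5446 continue | (k=3,j=2): S=96.1038, K−S=13.6462, hold=20.0265 ⇒ V=20.0265 continue | (k=3,j=3): S=129.1241, K−S=0.0000, hold=6.7157 ⇒ V=6.7157 continue  boundary S*=53.2361
step 2: (k=2,j=0): S=61.7078, K−S=48.0422, hold=47.8228 ⇒ V=48.0422 exercise | (k=2,j=1): S=82.9100, K−S=26.8400, hold=29.6548 ⇒ V=29.6548 continue | (k=2,j=2): S=111.3971, K−S=0.0000, hold=13.6625 ⇒ V=13.6625 continue  boundary S*=61.7078
step 1: (k=1,j=0): S=71.5276, K−S=38.2224, hold=39.1821 ⇒ V=39.1821 continue | (k=1,j=1): S=96.1038, K−S=13.6462, hold=21.9898 ⇒ V=21.9898 continue  boundary S*=-
step 0: (k=0,j=0): S=82.9100, K−S=26.8400, hold=30.9173 ⇒ V=30.9173 continue  boundary S*=-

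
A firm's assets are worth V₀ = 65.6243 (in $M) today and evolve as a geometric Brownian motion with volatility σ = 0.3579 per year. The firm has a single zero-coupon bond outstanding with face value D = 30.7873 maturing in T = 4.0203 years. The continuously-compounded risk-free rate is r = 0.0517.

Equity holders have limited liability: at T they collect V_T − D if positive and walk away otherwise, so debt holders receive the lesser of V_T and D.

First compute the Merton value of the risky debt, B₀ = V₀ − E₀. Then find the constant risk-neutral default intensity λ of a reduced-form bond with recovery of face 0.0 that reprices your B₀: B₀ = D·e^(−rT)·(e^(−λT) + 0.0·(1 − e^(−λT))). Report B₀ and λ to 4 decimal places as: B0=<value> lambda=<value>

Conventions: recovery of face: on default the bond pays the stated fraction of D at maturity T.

Equity is a call on the firm's assets struck at D = 30.7873:
d₁ = [ln(V₀/D) + (r + σ²/2)T] / (σ√T)
   = [ln(65.6243/30.7873) + (0.0517 + 0.5·0.3579²)·4.0203] / (0.3579·√4.0203)
   = [0.756844 + 0.465334] / 0.717614 = 1.703114
d₂ = d₁ − σ√T = 1.703114 − 0.717614 = 0.985500
N(d₁) = 0.955727,  N(d₂) = 0.837811,  e^(−rT) = 0.812329
E₀ = V₀·N(d₁) − D·e^(−rT)·N(d₂)
   = 65.6243·0.955727 − 30.7873·0.812329·0.837811 = 41.765727
B₀ = V₀ − E₀ = 65.6243 − 41.765727 = 23.858573
e^(−λT) = (B₀·e^(rT)/D − 0)/(1 − 0) = (23.8586·1.231028/30.7873 − 0)/1 = 0.95398434
λ = −ln(0.95398434)/4.0203 = 0.011718

B0=23.8586 lambda=0.0117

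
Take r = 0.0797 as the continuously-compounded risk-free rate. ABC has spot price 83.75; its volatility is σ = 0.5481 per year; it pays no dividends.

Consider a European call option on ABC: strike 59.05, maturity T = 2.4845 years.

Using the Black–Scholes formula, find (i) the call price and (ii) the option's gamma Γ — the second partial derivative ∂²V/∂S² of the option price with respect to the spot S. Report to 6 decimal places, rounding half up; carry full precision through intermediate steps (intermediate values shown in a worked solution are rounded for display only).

price = 43.656261
Γ = 0.003125

σ√T = 0.5481·√2.4845 = 0.863931
d₁ = (ln(S/K) + (r+σ²/2)T) / (σ√T) = (ln(83.75/59.05) + (0.0797+0.5481²/2)·2.4845) / 0.863931 = (0.349452 + 0.571203) / 0.863931 = 1.065658
d₂ = d₁ − σ√T = 1.065658 − 0.863931 = 0.201726
e^{−rT} = 0.820358
N(d₁) = 0.856711,  N(d₂) = 0.579935
Call price V = S·N(d₁) − K·e^{−rT}·N(d₂) = 71.749526 − 28.093265 = 43.656261
φ(d₁) = (1/√(2π))·e^{−d₁²/2} = 0.226106
Γ = φ(d₁) / (S·σ·√T) = 0.003125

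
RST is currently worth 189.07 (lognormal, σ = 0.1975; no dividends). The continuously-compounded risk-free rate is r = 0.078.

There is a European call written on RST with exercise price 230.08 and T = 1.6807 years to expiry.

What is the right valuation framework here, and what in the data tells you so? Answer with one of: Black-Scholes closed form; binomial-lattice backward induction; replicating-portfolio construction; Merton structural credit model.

Key observation: the strike-230.08 call on RST is European-exercise on a continuously-modelled lognormal underlying, so its value is a single closed-form evaluation.

framework: Black-Scholes closed form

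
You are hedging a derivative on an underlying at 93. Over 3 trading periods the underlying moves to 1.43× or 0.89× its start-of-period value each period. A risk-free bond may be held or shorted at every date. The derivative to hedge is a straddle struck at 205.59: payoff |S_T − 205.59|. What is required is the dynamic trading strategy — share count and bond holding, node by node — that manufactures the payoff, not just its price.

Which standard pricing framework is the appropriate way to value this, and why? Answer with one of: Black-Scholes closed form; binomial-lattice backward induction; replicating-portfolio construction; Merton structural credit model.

Key observation: the deliverable is the dynamic trading strategy on the 3-step tree (spot 93, moves 1.43 and 0.89), so the valuation must go through the node-by-node replicating-portfolio solve.

framework: replicating-portfolio construction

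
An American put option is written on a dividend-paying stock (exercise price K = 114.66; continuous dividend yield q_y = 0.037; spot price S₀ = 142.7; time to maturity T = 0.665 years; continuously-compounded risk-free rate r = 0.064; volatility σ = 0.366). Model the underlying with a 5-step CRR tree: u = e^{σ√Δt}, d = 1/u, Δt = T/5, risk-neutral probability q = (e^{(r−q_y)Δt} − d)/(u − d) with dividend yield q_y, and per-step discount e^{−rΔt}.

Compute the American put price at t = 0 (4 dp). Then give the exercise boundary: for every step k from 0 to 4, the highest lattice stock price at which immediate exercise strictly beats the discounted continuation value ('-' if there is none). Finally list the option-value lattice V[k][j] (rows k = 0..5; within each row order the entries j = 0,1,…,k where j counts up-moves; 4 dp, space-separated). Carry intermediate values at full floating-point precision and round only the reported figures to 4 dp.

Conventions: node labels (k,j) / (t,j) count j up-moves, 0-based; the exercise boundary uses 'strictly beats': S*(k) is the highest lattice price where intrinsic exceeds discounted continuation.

params: Δt=0.13300 u=1.14280 d=0.87505 q=0.48012 e^(-rΔt)=0.99152
t_5 payoffs: 41.4480 19.0466 0.0000 0.0000 0.0000 0.0000
t_4: node(4,0) S=83.6663 payoff=30.9937 vs cont=30.4326 → 30.9937 [stop]  node(4,1) S=109.2665 payoff=5.3935 vs cont=9.8181 → 9.8181 [wait]  node(4,2) S=142.7000 payoff=0.0000 vs cont=0.0000 → 0.0000 [wait]  node(4,3) S=186.3635 payoff=0.0000 vs cont=0.0000 → 0.0000 [wait]  node(4,4) S=243.3871 payoff=0.0000 vs cont=0.0000 → 0.0000 [wait]  ⇒ S*(4)=83.6663
t_3: node(3,0) S=95.6134 payoff=19.0466 vs cont=20.6504 → 20.6504 [wait]  node(3,1) S=124.8693 payoff=0.0000 vs cont=5.0610 → 5.0610 [wait]  node(3,2) S=163.0769 payoff=0.0000 vs cont=0.0000 → 0.0000 [wait]  node(3,3) S=212.9752 payoff=0.0000 vs cont=0.0000 → 0.0000 [wait]  ⇒ S*(3)=-
t_2: node(2,0) S=109.2665 payoff=5.3935 vs cont=13.0541 → 13.0541 [wait]  node(2,1) S=142.7000 payoff=0.0000 vs cont=2.6088 → 2.6088 [wait]  node(2,2) S=186.3635 payoff=0.0000 vs cont=0.0000 → 0.0000 [wait]  ⇒ S*(2)=-
t_1: node(1,0) S=124.8693 payoff=0.0000 vs cont=7.9710 → 7.9710 [wait]  node(1,1) S=163.0769 payoff=0.0000 vs cont=1.3448 → 1.3448 [wait]  ⇒ S*(1)=-
t_0: node(0,0) S=142.7000 payoff=0.0000 vs cont=4.7491 → 4.7491 [wait]  ⇒ S*(0)=-

price = 4.7491
boundary = - - - - 83.6663
tree:
4.7491
7.9710 1.3448
13.0541 2.6088 0.0000
20.6504 5.0610 0.0000 0.0000
30.9937 9.8181 0.0000 0.0000 0.0000
41.4480 19.0466 0.0000 0.0000 0.0000 0.0000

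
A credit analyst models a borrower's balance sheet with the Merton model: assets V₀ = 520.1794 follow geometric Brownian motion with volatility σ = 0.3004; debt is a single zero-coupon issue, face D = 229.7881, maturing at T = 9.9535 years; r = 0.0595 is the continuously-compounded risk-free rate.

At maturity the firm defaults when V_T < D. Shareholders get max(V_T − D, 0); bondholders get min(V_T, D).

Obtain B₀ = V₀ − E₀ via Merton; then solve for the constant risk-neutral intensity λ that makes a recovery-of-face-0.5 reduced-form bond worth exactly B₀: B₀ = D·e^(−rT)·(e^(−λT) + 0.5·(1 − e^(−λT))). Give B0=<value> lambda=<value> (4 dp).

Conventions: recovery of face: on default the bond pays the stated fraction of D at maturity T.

With assets at 520.1794 and a single debt payment of 229.7881 at 9.9535 years:
d₁ = [ln(V₀/D) + (r + σ²/2)T] / (σ√T)
   = [ln(520.1794/229.7881) + (0.0595 + 0.5·0.3004²)·9.9535] / (0.3004·√9.9535)
   = [0.817016 + 1.041336] / 0.947737 = 1.960831
d₂ = d₁ − σ√T = 1.960831 − 0.947737 = 1.013094
N(d₁) = 0.975051,  N(d₂) = 0.844492,  e^(−rT) = 0.553091
E₀ = V₀·N(d₁) − D·e^(−rT)·N(d₂)
   = 520.1794·0.975051 − 229.7881·0.553091·0.844492 = 399.871622
B₀ = V₀ − E₀ = 520.1794 − 399.871622 = 120.307778
e^(−λT) = (B₀·e^(rT)/D − 0.5)/(1 − 0.5) = (120.3078·1.808022/229.7881 − 0.5)/0.5 = 0.89321475
λ = −ln(0.89321475)/9.9535 = 0.011346

B0=120.3078 lambda=0.0113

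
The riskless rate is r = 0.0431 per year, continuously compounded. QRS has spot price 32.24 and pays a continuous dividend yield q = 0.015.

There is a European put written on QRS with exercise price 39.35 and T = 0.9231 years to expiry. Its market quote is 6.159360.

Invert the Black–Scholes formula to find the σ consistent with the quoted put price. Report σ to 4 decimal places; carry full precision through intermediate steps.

At σ = 0.1255 the Black–Scholes value reproduces the quote:
σ√T = 0.1255·√0.9231 = 0.120578
d₁ = (ln(S/K) + (r−q+σ²/2)T) / (σ√T) = (ln(32.24/39.35) + (0.0431−0.015+0.1255²/2)·0.9231) / 0.120578 = (-0.199288 + 0.033209) / 0.120578 = -1.377361
d₂ = d₁ − σ√T = -1.377361 − 0.120578 = -1.497939
e^{−rT} = 0.960995
e^{−qT} = 0.986249
N(−d₁) = 0.915800,  N(−d₂) = 0.932925
V = K·e^{−rT}·N(−d₂) − S·e^{−qT}·N(−d₁) = 35.278734 − 29.119374 = 6.159360 (equal to the quote); since ∂V/∂σ > 0 for all σ, the implied volatility is unique

sigma = 0.1255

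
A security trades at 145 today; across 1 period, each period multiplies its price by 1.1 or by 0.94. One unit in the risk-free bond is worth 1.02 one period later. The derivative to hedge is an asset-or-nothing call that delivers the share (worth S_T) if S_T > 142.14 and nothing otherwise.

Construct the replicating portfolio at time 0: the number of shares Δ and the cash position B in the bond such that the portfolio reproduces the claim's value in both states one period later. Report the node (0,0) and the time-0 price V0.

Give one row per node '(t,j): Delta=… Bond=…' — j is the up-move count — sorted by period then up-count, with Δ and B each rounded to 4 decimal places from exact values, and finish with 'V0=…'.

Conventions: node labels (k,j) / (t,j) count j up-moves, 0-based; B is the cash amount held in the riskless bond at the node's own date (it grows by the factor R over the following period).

Arbitrage-free pricing uses the up-move probability p* = (R−d)/(u−d) = 0.5000, discounting each step at R = 1.02.
Payoffs at expiry: V(1,0)=0.0000, V(1,1)=159.5000
  t=0,j=0: stock 145.0000 → up 159.5000 (V=159.5000), down 136.3000 (V=0.0000). Price 78.1863; hedge Δ=6.8750, bond B=-918.6887.
Check: Δ(0,0)·S0 + B(0,0) = 78.1863 = V0.

(0,0): Delta=6.8750 Bond=-918.6887
V0=78.1863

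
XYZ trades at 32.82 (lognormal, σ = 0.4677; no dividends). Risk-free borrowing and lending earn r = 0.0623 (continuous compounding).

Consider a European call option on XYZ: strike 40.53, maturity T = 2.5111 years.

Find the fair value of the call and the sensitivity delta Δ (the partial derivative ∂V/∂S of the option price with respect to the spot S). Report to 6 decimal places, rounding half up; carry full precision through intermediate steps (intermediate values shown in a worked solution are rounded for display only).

σ√T = 0.4677·√2.5111 = 0.741138
d₁ = (ln(S/K) + (r+σ²/2)T) / (σ√T) = (ln(32.82/40.53) + (0.0623+0.4677²/2)·2.5111) / 0.741138 = (-0.211004 + 0.431085) / 0.741138 = 0.296949
d₂ = d₁ − σ√T = 0.296949 − 0.741138 = -0.444190
e^{−rT} = 0.855182
N(d₁) = 0.616747,  N(d₂) = 0.328453
Call price V = S·N(d₁) − K·e^{−rT}·N(d₂) = 20.241645 − 11.384340 = 8.857305
Δ = N(d₁) = 0.616747

price = 8.857305
Δ = 0.616747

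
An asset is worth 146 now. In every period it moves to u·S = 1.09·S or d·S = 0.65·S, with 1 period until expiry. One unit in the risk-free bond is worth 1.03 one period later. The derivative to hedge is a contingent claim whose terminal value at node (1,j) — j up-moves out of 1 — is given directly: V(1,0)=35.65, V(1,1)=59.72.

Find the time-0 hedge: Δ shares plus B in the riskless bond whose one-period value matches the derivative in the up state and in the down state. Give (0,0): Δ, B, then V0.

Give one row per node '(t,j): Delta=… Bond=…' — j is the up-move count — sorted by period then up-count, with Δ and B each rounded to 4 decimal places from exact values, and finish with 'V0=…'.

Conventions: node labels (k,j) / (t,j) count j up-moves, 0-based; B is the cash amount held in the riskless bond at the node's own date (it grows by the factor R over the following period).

Risk-neutral probability p* = (R−d)/(u−d) = (1.03−0.65)/(1.09−0.65) = 0.8636.
Payoffs at expiry: V(1,0)=35.6500, V(1,1)=59.7200
  t=0,j=0: stock 146.0000 → up 159.1400 (V=59.7200), down 94.9000 (V=35.6500). Price 54.7939; hedge Δ=0.3747, bond B=0.0894.
As a check, the time-0 holding Δ(0,0)·S0 + B(0,0) comes to 54.7939 — exactly V0.

(0,0): Delta=0.3747 Bond=0.0894
V0=54.7939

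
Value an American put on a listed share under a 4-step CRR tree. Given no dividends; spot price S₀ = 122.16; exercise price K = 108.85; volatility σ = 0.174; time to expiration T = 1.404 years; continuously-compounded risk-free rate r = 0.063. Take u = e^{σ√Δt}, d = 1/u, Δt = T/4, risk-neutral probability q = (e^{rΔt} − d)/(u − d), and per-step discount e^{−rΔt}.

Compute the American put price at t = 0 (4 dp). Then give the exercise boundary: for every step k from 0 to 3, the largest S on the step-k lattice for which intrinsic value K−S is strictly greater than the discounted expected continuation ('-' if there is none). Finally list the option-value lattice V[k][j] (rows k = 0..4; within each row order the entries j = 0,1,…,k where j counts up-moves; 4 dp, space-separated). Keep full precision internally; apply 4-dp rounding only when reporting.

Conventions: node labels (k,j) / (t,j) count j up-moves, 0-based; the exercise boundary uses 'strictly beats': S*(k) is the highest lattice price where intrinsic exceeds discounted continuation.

price = 2.4064
boundary = - - - 89.6642
tree:
2.4064
4.9951 0.6435
10.0333 1.5758 0.0000
19.1858 3.8588 0.0000 0.0000
27.9685 9.4494 0.0000 0.0000 0.0000

Δt=0.35100, u=1.10859, d=0.90205, q=0.58251, disc=e^(-rΔt)=0.97813
k=4 terminal: V=max(K-S,0) → 27.9685 9.4494 0.0000 0.0000 0.0000
k=3: j=0 S=89.6642 intr=19.1858 cont=16.8052 V=19.1858[EX]; j=1 S=110.1943 intr=0.0000 cont=3.8588 V=3.8588[hold]; j=2 S=135.4251 intr=0.0000 cont=0.0000 V=0.0000[hold]; j=3 S=166.4328 intr=0.0000 cont=0.0000 V=0.0000[hold]  S*(3)=89.6642
k=2: j=0 S=99.4006 intr=9.4494 cont=10.0333 V=10.0333[hold]; j=1 S=122.1600 intr=0.0000 cont=1.5758 V=1.5758[hold]; j=2 S=150.1305 intr=0.0000 cont=0.0000 V=0.0000[hold]  S*(2)=-
k=1: j=0 S=110.1943 intr=0.0000 cont=4.9951 V=4.9951[hold]; j=1 S=135.4251 intr=0.0000 cont=0.6435 V=0.6435[hold]  S*(1)=-
k=0: j=0 S=122.1600 intr=0.0000 cont=2.4064 V=2.4064[hold]  S*(0)=-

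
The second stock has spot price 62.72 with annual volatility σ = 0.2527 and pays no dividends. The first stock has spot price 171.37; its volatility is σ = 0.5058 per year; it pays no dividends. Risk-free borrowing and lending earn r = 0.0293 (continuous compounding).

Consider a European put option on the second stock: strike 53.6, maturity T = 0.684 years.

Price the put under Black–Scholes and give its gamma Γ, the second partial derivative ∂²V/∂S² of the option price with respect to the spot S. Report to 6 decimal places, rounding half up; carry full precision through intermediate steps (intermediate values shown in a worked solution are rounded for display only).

price = 1.320339
Γ = 0.019341

σ√T = 0.2527·√0.684 = 0.208994
d₁ = (ln(S/K) + (r+σ²/2)T) / (σ√T) = (ln(62.72/53.6) + (0.0293+0.2527²/2)·0.684) / 0.208994 = (0.157131 + 0.041880) / 0.208994 = 0.952238
d₂ = d₁ − σ√T = 0.952238 − 0.208994 = 0.743244
e^{−rT} = 0.980158
N(−d₁) = 0.170488,  N(−d₂) = 0.228667
Put price V = K·e^{−rT}·N(−d₂) − S·N(−d₁) = 12.013362 − 10.693023 = 1.320339
φ(d₁) = (1/√(2π))·e^{−d₁²/2} = 0.253519
Γ = φ(d₁) / (S·σ·√T) = 0.019341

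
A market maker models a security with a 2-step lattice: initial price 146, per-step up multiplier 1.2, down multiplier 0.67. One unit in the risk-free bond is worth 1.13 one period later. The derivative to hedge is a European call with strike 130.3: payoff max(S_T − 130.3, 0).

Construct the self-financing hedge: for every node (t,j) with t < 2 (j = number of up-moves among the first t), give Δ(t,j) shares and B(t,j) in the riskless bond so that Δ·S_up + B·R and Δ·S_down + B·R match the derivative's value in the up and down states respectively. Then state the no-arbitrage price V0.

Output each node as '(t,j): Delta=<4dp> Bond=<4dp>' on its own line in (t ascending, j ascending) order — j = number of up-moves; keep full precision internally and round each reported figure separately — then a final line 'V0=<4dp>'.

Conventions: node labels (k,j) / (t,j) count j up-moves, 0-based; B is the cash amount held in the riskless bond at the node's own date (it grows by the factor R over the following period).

Arbitrage-free pricing uses the up-move probability p* = (R−d)/(u−d) = 0.8679, discounting each step at R = 1.13.
Terminal payoffs: V(2,0)=0.0000, V(2,1)=0.0000, V(2,2)=79.9400
Node (1,0) S=97.8200: V=(p*·0.0000+(1−p*)·0.0000)/1.13=0.0000; Δ=(0.0000−0.0000)/(117.3840−65.5394)=0.0000; B=V−Δ·S=0.0000
Node (1,1) S=175.2000: V=(p*·79.9400+(1−p*)·0.0000)/1.13=61.3999; Δ=(79.9400−0.0000)/(210.2400−117.3840)=0.8609; B=V−Δ·S=-89.4303
Node (0,0) S=146.0000: V=(p*·61.3999+(1−p*)·0.0000)/1.13=47.1597; Δ=(61.3999−0.0000)/(175.2000−97.8200)=0.7935; B=V−Δ·S=-68.6892
Verification: the root portfolio costs Δ(0,0)·S0 + B(0,0) = 47.1597, matching V0.

(0,0): Delta=0.7935 Bond=-68.6892
(1,0): Delta=0.0000 Bond=0.0000
(1,1): Delta=0.8609 Bond=-89.4303
V0=47.1597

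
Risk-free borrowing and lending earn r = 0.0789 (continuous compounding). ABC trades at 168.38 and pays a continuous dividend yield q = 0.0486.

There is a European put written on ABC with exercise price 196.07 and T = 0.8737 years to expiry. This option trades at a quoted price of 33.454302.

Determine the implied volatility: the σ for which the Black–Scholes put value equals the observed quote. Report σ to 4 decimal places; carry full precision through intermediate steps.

sigma = 0.3269

At σ = 0.3269 the Black–Scholes value reproduces the quote:
σ√T = 0.3269·√0.8737 = 0.305560
d₁ = (ln(S/K) + (r−q+σ²/2)T) / (σ√T) = (ln(168.38/196.07) + (0.0789−0.0486+0.3269²/2)·0.8737) / 0.305560 = (-0.152248 + 0.073156) / 0.305560 = -0.258843
d₂ = d₁ − σ√T = -0.258843 − 0.305560 = -0.564403
e^{−rT} = 0.933387
e^{−qT} = 0.958427
N(−d₁) = 0.602122,  N(−d₂) = 0.713760
V = K·e^{−rT}·N(−d₂) − S·e^{−qT}·N(−d₁) = 130.624675 − 97.170374 = 33.454302 (the quoted price), and the Black–Scholes price is strictly increasing in σ, so σ is unique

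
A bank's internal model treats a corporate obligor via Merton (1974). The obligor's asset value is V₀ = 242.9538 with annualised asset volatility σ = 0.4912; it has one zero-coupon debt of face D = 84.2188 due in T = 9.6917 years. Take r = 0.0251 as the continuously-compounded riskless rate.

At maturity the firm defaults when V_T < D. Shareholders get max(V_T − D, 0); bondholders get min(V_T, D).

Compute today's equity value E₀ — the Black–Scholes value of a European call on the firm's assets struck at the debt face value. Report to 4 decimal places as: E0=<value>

E0=194.7649

Apply the equity-as-call identities (strike 84.2188, horizon 9.6917 years):
d₁ = [ln(V₀/D) + (r + σ²/2)T] / (σ√T)
   = [ln(242.9538/84.2188) + (0.0251 + 0.5·0.4912²)·9.6917] / (0.4912·√9.6917)
   = [1.059453 + 1.412456] / 1.529179 = 1.616494
d₂ = d₁ − σ√T = 1.616494 − 1.529179 = 0.087315
N(d₁) = 0.947006,  N(d₂) = 0.534789,  e^(−rT) = 0.784066
E₀ = V₀·N(d₁) − D·e^(−rT)·N(d₂)
   = 242.9538·0.947006 − 84.2188·0.784066·0.534789 = 194.764945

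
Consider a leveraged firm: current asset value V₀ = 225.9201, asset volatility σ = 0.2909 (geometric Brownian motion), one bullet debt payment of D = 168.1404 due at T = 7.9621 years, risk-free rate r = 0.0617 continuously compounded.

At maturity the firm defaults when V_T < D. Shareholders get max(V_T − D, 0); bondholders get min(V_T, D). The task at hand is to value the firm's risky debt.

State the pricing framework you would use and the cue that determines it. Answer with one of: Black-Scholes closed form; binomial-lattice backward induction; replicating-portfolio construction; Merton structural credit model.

framework: Merton structural credit model

Key observation: the question is about default risk generated by asset-value dynamics against a debt face of 168.1404 — the structural framework prices exactly that.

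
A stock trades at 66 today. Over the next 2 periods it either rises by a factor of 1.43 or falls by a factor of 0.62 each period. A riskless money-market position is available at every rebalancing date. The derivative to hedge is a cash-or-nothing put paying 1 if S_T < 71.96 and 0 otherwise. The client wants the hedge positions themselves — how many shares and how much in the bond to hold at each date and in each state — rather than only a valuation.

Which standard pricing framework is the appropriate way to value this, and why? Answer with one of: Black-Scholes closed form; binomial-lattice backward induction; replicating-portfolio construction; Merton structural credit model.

Key observation: the task asks for the hedge itself — share and bond holdings at every node of the 2-period tree on spot 66 with factors 1.43/0.62 — which is exactly what the replicating-portfolio construction produces.

framework: replicating-portfolio construction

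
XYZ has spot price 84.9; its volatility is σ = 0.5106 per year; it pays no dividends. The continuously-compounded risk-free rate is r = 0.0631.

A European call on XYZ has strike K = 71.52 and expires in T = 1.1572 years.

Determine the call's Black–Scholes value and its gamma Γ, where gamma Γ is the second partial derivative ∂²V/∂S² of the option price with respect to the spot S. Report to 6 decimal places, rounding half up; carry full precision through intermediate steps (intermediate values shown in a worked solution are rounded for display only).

σ√T = 0.5106·√1.1572 = 0.549269
d₁ = (ln(S/K) + (r+σ²/2)T) / (σ√T) = (ln(84.9/71.52) + (0.0631+0.5106²/2)·1.1572) / 0.549269 = (0.171497 + 0.223867) / 0.549269 = 0.719801
d₂ = d₁ − σ√T = 0.719801 − 0.549269 = 0.170532
e^{−rT} = 0.929583
N(d₁) = 0.764176,  N(d₂) = 0.567704
Call price V = S·N(d₁) − K·e^{−rT}·N(d₂) = 64.878569 − 37.743117 = 27.135452
φ(d₁) = (1/√(2π))·e^{−d₁²/2} = 0.307895
Γ = φ(d₁) / (S·σ·√T) = 0.006603

price = 27.135452
Γ = 0.006603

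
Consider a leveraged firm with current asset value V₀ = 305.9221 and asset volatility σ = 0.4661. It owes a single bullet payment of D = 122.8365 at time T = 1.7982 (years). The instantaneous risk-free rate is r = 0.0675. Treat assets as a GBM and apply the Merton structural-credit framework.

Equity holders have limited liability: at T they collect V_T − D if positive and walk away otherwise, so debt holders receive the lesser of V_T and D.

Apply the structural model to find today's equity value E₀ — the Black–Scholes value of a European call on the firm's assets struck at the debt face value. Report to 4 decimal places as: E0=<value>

E0=199.3730

Work the structural quantities from V₀ = 305.9221 against face 122.8365:
d₁ = [ln(V₀/D) + (r + σ²/2)T] / (σ√T)
   = [ln(305.9221/122.8365) + (0.0675 + 0.5·0.4661²)·1.7982] / (0.4661·√1.7982)
   = [0.912476 + 0.316707] / 0.625026 = 1.966612
d₂ = d₁ − σ√T = 1.966612 − 0.625026 = 1.341586
N(d₁) = 0.975386,  N(d₂) = 0.910135,  e^(−rT) = 0.885699
E₀ = V₀·N(d₁) − D·e^(−rT)·N(d₂)
   = 305.9221·0.975386 − 122.8365·0.885699·0.910135 = 199.372995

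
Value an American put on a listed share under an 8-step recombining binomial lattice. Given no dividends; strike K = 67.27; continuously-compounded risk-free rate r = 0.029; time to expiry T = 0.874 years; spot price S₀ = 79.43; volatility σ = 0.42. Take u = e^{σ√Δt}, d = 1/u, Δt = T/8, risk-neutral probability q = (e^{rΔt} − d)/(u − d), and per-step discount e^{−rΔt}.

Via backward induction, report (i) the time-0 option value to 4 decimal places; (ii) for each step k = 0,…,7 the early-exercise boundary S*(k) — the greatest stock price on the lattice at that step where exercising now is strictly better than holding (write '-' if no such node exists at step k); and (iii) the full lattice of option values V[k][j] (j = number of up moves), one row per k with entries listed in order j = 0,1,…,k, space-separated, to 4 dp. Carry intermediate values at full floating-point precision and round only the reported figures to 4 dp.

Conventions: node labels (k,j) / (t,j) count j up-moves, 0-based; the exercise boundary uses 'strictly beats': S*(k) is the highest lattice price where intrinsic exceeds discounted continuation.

params: Δt=0.10925 u=1.14892 d=0.87038 q=0.47674 e^(-rΔt)=0.99684
t_8 payoffs: 41.1083 32.7361 21.6847 7.0966 0.0000 0.0000 0.0000 0.0000 0.0000
t_7: node(7,0) S=30.0577 payoff=37.2123 vs cont=36.9995 → 37.2123 [stop]  node(7,1) S=39.6767 payoff=27.5933 vs cont=27.3805 → 27.5933 [stop]  node(7,2) S=52.3739 payoff=14.8961 vs cont=14.6833 → 14.8961 [stop]  node(7,3) S=69.1345 payoff=0.0000 vs cont=3.7016 → 3.7016 [wait]  node(7,4) S=91.2587 payoff=0.0000 vs cont=0.0000 → 0.0000 [wait]  node(7,5) S=120.4631 payoff=0.0000 vs cont=0.0000 → 0.0000 [wait]  node(7,6) S=159.0135 payoff=0.0000 vs cont=0.0000 → 0.0000 [wait]  node(7,7) S=209.9006 payoff=0.0000 vs cont=0.0000 → 0.0000 [wait]  ⇒ S*(7)=52.3739
t_6: node(6,0) S=34.5339 payoff=32.7361 vs cont=32.5233 → 32.7361 [stop]  node(6,1) S=45.5853 payoff=21.6847 vs cont=21.4719 → 21.6847 [stop]  node(6,2) S=60.1734 payoff=7.0966 vs cont=9.5290 → 9.5290 [wait]  node(6,3) S=79.4300 payoff=0.0000 vs cont=1.9308 → 1.9308 [wait]  node(6,4) S=104.8490 payoff=0.0000 vs cont=0.0000 → 0.0000 [wait]  node(6,5) S=138.4025 payoff=0.0000 vs cont=0.0000 → 0.0000 [wait]  node(6,6) S=182.6938 payoff=0.0000 vs cont=0.0000 → 0.0000 [wait]  ⇒ S*(6)=45.5853
t_5: node(5,0) S=39.6767 payoff=27.5933 vs cont=27.3805 → 27.5933 [stop]  node(5,1) S=52.3739 payoff=14.8961 vs cont=15.8393 → 15.8393 [wait]  node(5,2) S=69.1345 payoff=0.0000 vs cont=5.8879 → 5.8879 [wait]  node(5,3) S=91.2587 payoff=0.0000 vs cont=1.0071 → 1.0071 [wait]  node(5,4) S=120.4631 payoff=0.0000 vs cont=0.0000 → 0.0000 [wait]  node(5,5) S=159.0135 payoff=0.0000 vs cont=0.0000 → 0.0000 [wait]  ⇒ S*(5)=39.6767
t_4: node(4,0) S=45.5853 payoff=21.6847 vs cont=21.9201 → 21.9201 [wait]  node(4,1) S=60.1734 payoff=7.0966 vs cont=11.0599 → 11.0599 [wait]  node(4,2) S=79.4300 payoff=0.0000 vs cont=3.5497 → 3.5497 [wait]  node(4,3) S=104.8490 payoff=0.0000 vs cont=0.5253 → 0.5253 [wait]  node(4,4) S=138.4025 payoff=0.0000 vs cont=0.0000 → 0.0000 [wait]  ⇒ S*(4)=-
t_3: node(3,0) S=52.3739 payoff=14.8961 vs cont=16.6896 → 16.6896 [wait]  node(3,1) S=69.1345 payoff=0.0000 vs cont=7.4558 → 7.4558 [wait]  node(3,2) S=91.2587 payoff=0.0000 vs cont=2.1012 → 2.1012 [wait]  node(3,3) S=120.4631 payoff=0.0000 vs cont=0.2740 → 0.2740 [wait]  ⇒ S*(3)=-
t_2: node(2,0) S=60.1734 payoff=7.0966 vs cont=12.2486 → 12.2486 [wait]  node(2,1) S=79.4300 payoff=0.0000 vs cont=4.8875 → 4.8875 [wait]  node(2,2) S=104.8490 payoff=0.0000 vs cont=1.2262 → 1.2262 [wait]  ⇒ S*(2)=-
t_1: node(1,0) S=69.1345 payoff=0.0000 vs cont=8.7116 → 8.7116 [wait]  node(1,1) S=91.2587 payoff=0.0000 vs cont=3.1321 → 3.1321 [wait]  ⇒ S*(1)=-
t_0: node(0,0) S=79.4300 payoff=0.0000 vs cont=6.0325 → 6.0325 [wait]  ⇒ S*(0)=-

price = 6.0325
boundary = - - - - - 39.6767 45.5853 52.3739
tree:
6.0325
8.7116 3.1321
12.2486 4.8875 1.2262
16.6896 7.4558 2.1012 0.2740
21.9201 11.0599 3.5497 0.5253 0.0000
27.5933 15.8393 5.8879 1.0071 0.0000 0.0000
32.7361 21.6847 9.5290 1.9308 0.0000 0.0000 0.0000
37.2123 27.5933 14.8961 3.7016 0.0000 0.0000 0.0000 0.0000
41.1083 32.7361 21.6847 7.0966 0.0000 0.0000 0.0000 0.0000 0.0000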